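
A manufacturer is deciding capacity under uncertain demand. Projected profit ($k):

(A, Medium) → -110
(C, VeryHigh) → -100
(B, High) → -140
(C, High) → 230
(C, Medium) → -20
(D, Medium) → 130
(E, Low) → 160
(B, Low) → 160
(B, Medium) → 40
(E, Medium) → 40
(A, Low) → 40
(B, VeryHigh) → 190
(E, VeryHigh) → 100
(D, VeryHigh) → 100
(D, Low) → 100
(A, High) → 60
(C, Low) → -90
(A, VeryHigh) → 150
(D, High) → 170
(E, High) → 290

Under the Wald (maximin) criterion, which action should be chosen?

Row minima: A=-110, B=-140, C=-100, D=100, E=40
Best worst-case = 100 → D.

D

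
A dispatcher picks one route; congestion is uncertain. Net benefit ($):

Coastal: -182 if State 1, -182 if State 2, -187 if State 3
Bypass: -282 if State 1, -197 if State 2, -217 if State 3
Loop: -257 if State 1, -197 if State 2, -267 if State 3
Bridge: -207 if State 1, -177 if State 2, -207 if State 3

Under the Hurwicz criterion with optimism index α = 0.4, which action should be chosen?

Coastal: 0.4·(-182) + 0.6·(-187) = -185
Bypass: 0.4·(-197) + 0.6·(-282) = -248
Loop: 0.4·(-197) + 0.6·(-267) = -239
Bridge: 0.4·(-177) + 0.6·(-207) = -195
Highest Hurwicz score = -185 → Coastal.

Coastal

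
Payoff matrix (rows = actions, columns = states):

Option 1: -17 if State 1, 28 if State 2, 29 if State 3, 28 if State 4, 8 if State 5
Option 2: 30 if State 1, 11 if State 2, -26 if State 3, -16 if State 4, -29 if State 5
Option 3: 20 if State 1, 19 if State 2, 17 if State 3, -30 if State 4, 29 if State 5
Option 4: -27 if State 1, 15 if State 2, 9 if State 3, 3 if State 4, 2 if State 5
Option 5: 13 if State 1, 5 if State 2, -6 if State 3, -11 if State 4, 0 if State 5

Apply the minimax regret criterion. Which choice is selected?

Column bests: State 1=30, State 2=28, State 3=29, State 4=28, State 5=29.
Option 1 regrets: 47, 0, 0, 0, 21 → max 47
Option 2 regrets: 0, 17, 55, 44, 58 → max 58
Option 3 regrets: 10, 9, 12, 58, 0 → max 58
Option 4 regrets: 57, 13, 20, 25, 27 → max 57
Option 5 regrets: 17, 23, 35, 39, 29 → max 39
Smallest max regret = 39 → Option 5.

Option 5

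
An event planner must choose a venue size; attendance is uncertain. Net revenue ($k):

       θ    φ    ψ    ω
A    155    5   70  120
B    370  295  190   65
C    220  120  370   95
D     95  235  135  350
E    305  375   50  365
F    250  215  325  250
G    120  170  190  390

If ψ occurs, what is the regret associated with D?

235

Best payoff under ψ is 370.
Regret = 370 − 135 = 235.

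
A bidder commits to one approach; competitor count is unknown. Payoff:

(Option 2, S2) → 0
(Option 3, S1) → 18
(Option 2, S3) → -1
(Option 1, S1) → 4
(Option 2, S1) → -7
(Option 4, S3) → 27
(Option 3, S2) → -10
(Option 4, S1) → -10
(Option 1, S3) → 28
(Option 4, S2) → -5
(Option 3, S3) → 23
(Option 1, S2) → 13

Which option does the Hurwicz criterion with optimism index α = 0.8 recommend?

Option 1: 0.8·28 + 0.2·4 = 23.2
Option 2: 0.8·0 + 0.2·(-7) = -1.4
Option 3: 0.8·23 + 0.2·(-10) = 16.4
Option 4: 0.8·27 + 0.2·(-10) = 19.6
Highest Hurwicz score = 23.2 → Option 1.

Option 1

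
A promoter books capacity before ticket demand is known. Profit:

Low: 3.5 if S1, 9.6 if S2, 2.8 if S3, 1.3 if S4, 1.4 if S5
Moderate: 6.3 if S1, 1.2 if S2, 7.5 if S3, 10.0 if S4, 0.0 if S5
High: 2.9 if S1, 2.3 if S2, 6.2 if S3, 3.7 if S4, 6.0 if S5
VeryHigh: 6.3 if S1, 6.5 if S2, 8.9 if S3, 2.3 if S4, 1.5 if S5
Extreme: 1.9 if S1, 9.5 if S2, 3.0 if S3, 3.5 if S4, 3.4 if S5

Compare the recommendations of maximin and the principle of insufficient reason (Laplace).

maximin → High; laplace → VeryHigh (disagree)

Row minima: Low=1.3, Moderate=0.0, High=2.3, VeryHigh=1.5, Extreme=1.9
Best worst-case = 2.3 → High.
Row averages: Low=3.72, Moderate=5, High=4.22, VeryHigh=5.1, Extreme=4.26
Highest average = 5.1 → VeryHigh.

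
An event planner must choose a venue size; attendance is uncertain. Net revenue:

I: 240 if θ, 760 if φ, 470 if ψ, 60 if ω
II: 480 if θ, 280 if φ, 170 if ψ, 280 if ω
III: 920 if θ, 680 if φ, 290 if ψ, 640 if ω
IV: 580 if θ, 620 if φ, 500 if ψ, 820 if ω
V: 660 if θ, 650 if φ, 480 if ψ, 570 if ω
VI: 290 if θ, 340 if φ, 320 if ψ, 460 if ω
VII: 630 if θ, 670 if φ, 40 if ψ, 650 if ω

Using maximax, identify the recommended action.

Row maxima: I=760, II=480, III=920, IV=820, V=660, VI=460, VII=670
Best best-case = 920 → III.

III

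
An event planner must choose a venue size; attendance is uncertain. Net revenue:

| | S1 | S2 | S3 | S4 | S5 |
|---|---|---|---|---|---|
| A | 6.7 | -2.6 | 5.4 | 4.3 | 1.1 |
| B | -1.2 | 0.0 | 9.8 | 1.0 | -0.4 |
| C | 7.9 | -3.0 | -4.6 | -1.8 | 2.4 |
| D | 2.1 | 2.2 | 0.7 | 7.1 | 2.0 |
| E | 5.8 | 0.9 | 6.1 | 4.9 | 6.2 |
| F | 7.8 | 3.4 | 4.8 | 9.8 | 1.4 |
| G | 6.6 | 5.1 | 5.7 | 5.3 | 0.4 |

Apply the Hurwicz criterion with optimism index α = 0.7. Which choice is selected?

F

A: 0.7·6.7 + 0.3·(-2.6) = 3.91
B: 0.7·9.8 + 0.3·(-1.2) = 6.5
C: 0.7·7.9 + 0.3·(-4.6) = 4.15
D: 0.7·7.1 + 0.3·0.7 = 5.18
E: 0.7·6.2 + 0.3·0.9 = 4.61
F: 0.7·9.8 + 0.3·1.4 = 7.28
G: 0.7·6.6 + 0.3·0.4 = 4.74
Highest Hurwicz score = 7.28 → F.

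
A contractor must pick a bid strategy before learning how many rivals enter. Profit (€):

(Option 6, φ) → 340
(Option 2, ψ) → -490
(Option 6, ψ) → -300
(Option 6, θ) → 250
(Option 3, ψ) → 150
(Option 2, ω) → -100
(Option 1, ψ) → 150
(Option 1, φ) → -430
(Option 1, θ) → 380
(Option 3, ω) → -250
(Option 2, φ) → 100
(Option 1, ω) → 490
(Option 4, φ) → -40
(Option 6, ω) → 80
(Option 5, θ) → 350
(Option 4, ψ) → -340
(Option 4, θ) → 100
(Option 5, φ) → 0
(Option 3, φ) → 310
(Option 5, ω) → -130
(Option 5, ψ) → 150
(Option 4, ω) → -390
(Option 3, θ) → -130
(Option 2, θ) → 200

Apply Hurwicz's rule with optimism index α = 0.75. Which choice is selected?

Option 1: 0.75·490 + 0.25·(-430) = 260
Option 2: 0.75·200 + 0.25·(-490) = 27.5
Option 3: 0.75·310 + 0.25·(-250) = 170
Option 4: 0.75·100 + 0.25·(-390) = -22.5
Option 5: 0.75·350 + 0.25·(-130) = 230
Option 6: 0.75·340 + 0.25·(-300) = 180
Highest Hurwicz score = 260 → Option 1.

Option 1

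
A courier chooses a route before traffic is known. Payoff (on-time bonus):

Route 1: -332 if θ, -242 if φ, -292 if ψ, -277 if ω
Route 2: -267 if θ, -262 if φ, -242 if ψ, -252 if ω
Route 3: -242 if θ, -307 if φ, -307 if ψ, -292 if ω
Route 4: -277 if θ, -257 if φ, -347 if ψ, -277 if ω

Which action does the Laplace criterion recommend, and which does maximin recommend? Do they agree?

laplace → Route 2; maximin → Route 2 (agree)

Row averages: Route 1=-285.75, Route 2=-255.75, Route 3=-287, Route 4=-289.5
Highest average = -255.75 → Route 2.
Row minima: Route 1=-332, Route 2=-267, Route 3=-307, Route 4=-347
Best worst-case = -267 → Route 2.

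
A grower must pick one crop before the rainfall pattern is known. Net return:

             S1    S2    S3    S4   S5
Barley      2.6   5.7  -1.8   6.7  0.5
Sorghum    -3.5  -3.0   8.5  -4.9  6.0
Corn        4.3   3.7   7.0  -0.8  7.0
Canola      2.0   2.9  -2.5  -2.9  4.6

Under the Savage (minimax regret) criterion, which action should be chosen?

Corn

Column bests: S1=4.3, S2=5.7, S3=8.5, S4=6.7, S5=7.0.
Barley regrets: 1.7, 0.0, 10.3, 0.0, 6.5 → max 10.3
Sorghum regrets: 7.8, 8.7, 0.0, 11.6, 1.0 → max 11.6
Corn regrets: 0.0, 2.0, 1.5, 7.5, 0.0 → max 7.5
Canola regrets: 2.3, 2.8, 11.0, 9.6, 2.4 → max 11.0
Smallest max regret = 7.5 → Corn.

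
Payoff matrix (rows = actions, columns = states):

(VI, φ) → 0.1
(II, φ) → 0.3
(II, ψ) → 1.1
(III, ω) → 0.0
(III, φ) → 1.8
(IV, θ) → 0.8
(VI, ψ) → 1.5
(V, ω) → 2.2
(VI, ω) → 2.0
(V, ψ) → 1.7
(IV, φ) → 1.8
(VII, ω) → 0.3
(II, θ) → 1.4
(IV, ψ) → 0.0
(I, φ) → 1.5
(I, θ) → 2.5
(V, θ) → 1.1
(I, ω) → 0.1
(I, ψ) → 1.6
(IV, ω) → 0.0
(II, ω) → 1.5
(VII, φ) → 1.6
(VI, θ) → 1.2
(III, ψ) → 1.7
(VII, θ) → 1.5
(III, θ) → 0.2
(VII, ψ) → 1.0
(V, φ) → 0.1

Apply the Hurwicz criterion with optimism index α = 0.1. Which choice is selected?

I: 0.1·2.5 + 0.9·0.1 = 0.34
II: 0.1·1.5 + 0.9·0.3 = 0.42
III: 0.1·1.8 + 0.9·0.0 = 0.18
IV: 0.1·1.8 + 0.9·0.0 = 0.18
V: 0.1·2.2 + 0.9·0.1 = 0.31
VI: 0.1·2.0 + 0.9·0.1 = 0.29
VII: 0.1·1.6 + 0.9·0.3 = 0.43
Highest Hurwicz score = 0.43 → VII.

VII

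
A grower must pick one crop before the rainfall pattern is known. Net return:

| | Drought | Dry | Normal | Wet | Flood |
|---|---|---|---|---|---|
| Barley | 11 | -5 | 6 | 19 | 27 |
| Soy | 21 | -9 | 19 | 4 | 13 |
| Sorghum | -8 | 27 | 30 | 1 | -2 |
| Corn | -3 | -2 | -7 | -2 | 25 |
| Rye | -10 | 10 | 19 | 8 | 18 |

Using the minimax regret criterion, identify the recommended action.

Sorghum

Column bests: Drought=21, Dry=27, Normal=30, Wet=19, Flood=27.
Barley regrets: 10, 32, 24, 0, 0 → max 32
Soy regrets: 0, 36, 11, 15, 14 → max 36
Sorghum regrets: 29, 0, 0, 18, 29 → max 29
Corn regrets: 24, 29, 37, 21, 2 → max 37
Rye regrets: 31, 17, 11, 11, 9 → max 31
Smallest max regret = 29 → Sorghum.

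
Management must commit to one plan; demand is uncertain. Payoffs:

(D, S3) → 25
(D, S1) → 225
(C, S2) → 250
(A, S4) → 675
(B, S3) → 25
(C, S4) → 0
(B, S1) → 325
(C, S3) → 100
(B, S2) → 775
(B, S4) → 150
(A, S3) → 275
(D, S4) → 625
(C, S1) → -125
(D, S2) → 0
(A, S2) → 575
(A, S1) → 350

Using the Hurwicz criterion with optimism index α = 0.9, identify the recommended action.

A: 0.9·675 + 0.1·275 = 635
B: 0.9·775 + 0.1·25 = 700
C: 0.9·250 + 0.1·(-125) = 212.5
D: 0.9·625 + 0.1·0 = 562.5
Highest Hurwicz score = 700 → B.

B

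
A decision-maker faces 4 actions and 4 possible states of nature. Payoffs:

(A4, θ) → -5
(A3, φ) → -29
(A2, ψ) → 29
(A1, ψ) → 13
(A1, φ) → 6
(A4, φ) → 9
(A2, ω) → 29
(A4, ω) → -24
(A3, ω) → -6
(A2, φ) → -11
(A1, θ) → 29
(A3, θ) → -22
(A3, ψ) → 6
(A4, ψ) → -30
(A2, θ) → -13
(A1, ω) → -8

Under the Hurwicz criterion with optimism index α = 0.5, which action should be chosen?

A1: 0.5·29 + 0.5·(-8) = 10.5
A2: 0.5·29 + 0.5·(-13) = 8
A3: 0.5·6 + 0.5·(-29) = -11.5
A4: 0.5·9 + 0.5·(-30) = -10.5
Highest Hurwicz score = 10.5 → A1.

A1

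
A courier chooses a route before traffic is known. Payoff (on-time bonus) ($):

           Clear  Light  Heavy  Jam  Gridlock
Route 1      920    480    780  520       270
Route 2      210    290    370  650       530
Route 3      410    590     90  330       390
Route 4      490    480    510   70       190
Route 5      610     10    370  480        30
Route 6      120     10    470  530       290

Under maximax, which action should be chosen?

Route 1

Row maxima: Route 1=920, Route 2=650, Route 3=590, Route 4=510, Route 5=610, Route 6=530
Best best-case = 920 → Route 1.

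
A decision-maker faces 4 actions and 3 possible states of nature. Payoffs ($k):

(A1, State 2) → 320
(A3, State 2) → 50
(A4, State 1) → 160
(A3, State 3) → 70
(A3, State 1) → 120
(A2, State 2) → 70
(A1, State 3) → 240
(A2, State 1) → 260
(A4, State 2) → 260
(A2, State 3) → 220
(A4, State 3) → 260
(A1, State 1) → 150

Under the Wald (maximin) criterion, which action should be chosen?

A4

Row minima: A1=150, A2=70, A3=50, A4=160
Best worst-case = 160 → A4.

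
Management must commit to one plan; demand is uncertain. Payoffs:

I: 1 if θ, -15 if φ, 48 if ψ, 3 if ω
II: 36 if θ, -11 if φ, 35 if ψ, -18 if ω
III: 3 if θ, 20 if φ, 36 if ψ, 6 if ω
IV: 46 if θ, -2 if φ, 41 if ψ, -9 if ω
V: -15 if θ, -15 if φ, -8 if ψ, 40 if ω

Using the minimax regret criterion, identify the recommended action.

Column bests: θ=46, φ=20, ψ=48, ω=40.
I regrets: 45, 35, 0, 37 → max 45
II regrets: 10, 31, 13, 58 → max 58
III regrets: 43, 0, 12, 34 → max 43
IV regrets: 0, 22, 7, 49 → max 49
V regrets: 61, 35, 56, 0 → max 61
Smallest max regret = 43 → III.

III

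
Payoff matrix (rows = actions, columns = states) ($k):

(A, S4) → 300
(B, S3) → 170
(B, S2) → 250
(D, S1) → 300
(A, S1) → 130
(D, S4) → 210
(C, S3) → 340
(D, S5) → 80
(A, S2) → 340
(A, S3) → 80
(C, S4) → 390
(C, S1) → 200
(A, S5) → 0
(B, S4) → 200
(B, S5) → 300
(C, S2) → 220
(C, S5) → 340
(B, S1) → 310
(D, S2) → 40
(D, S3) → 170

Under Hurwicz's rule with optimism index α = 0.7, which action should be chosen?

C

A: 0.7·340 + 0.3·0 = 238
B: 0.7·310 + 0.3·170 = 268
C: 0.7·390 + 0.3·200 = 333
D: 0.7·300 + 0.3·40 = 222
Highest Hurwicz score = 333 → C.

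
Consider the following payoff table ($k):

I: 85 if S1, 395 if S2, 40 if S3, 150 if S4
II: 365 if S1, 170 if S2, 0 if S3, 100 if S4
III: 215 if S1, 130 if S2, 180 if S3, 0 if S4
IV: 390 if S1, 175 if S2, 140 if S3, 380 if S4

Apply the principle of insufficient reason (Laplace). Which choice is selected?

Row averages: I=167.5, II=158.75, III=131.25, IV=271.25
Highest average = 271.25 → IV.

IV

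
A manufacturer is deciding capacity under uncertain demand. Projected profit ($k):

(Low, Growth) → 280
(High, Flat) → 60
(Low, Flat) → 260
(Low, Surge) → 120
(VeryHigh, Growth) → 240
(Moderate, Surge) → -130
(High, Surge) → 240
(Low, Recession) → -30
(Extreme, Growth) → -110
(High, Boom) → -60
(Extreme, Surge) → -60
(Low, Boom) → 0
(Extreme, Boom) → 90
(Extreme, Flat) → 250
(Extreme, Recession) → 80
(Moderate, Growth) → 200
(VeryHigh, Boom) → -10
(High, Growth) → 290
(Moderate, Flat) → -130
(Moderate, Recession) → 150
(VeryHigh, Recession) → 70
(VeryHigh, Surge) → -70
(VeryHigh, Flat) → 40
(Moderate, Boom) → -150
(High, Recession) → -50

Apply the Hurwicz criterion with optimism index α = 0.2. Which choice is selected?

Low: 0.2·280 + 0.8·(-30) = 32
Moderate: 0.2·200 + 0.8·(-150) = -80
High: 0.2·290 + 0.8·(-60) = 10
VeryHigh: 0.2·240 + 0.8·(-70) = -8
Extreme: 0.2·250 + 0.8·(-110) = -38
Highest Hurwicz score = 32 → Low.

Low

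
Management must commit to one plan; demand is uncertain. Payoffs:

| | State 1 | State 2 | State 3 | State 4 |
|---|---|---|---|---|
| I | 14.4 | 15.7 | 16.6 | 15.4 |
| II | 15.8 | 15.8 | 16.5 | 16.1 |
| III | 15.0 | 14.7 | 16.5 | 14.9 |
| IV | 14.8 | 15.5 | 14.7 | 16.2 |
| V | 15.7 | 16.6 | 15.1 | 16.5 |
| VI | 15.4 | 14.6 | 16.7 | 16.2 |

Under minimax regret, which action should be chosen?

Column bests: State 1=15.8, State 2=16.6, State 3=16.7, State 4=16.5.
I regrets: 1.4, 0.9, 0.1, 1.1 → max 1.4
II regrets: 0.0, 0.8, 0.2, 0.4 → max 0.8
III regrets: 0.8, 1.9, 0.2, 1.6 → max 1.9
IV regrets: 1.0, 1.1, 2.0, 0.3 → max 2.0
V regrets: 0.1, 0.0, 1.6, 0.0 → max 1.6
VI regrets: 0.4, 2.0, 0.0, 0.3 → max 2.0
Smallest max regret = 0.8 → II.

II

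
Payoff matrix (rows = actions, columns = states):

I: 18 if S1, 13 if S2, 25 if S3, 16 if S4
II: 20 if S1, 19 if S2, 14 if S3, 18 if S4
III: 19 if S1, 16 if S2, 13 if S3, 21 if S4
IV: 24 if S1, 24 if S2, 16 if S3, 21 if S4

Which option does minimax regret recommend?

IV

Column bests: S1=24, S2=24, S3=25, S4=21.
I regrets: 6, 11, 0, 5 → max 11
II regrets: 4, 5, 11, 3 → max 11
III regrets: 5, 8, 12, 0 → max 12
IV regrets: 0, 0, 9, 0 → max 9
Smallest max regret = 9 → IV.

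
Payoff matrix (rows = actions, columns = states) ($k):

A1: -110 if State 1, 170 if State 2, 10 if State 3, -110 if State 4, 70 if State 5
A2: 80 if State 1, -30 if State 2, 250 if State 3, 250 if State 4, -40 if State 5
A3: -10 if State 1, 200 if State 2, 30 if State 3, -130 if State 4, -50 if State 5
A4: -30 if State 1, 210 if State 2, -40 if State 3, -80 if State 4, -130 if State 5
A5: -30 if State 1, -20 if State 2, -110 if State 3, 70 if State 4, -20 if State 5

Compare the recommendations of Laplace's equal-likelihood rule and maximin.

Row averages: A1=6, A2=102, A3=8, A4=-14, A5=-22
Highest average = 102 → A2.
Row minima: A1=-110, A2=-40, A3=-130, A4=-130, A5=-110
Best worst-case = -40 → A2.

laplace → A2; maximin → A2 (agree)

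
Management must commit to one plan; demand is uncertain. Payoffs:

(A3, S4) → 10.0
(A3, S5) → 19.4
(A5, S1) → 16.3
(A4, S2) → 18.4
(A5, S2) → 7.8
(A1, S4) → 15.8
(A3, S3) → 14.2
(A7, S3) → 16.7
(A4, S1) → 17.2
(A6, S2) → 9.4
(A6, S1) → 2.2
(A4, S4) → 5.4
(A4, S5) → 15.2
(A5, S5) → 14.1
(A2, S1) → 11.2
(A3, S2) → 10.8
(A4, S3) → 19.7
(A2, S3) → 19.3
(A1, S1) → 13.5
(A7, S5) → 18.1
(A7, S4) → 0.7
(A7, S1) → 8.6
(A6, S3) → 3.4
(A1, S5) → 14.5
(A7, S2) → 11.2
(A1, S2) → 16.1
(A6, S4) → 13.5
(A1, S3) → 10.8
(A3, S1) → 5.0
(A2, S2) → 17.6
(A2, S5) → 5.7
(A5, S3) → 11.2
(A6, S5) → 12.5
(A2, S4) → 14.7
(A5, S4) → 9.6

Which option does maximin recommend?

Row minima: A1=10.8, A2=5.7, A3=5.0, A4=5.4, A5=7.8, A6=2.2, A7=0.7
Best worst-case = 10.8 → A1.

A1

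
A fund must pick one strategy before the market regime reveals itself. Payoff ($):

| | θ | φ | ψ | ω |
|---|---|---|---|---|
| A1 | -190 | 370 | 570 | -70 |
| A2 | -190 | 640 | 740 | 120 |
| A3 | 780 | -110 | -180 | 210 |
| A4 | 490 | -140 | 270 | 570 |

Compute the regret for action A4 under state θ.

Best payoff under θ is 780.
Regret = 780 − 490 = 290.

290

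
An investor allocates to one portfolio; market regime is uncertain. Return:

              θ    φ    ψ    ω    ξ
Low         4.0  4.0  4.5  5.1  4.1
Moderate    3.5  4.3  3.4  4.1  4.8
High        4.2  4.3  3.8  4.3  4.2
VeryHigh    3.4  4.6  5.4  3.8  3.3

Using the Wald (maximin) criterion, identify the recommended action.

Low

Row minima: Low=4.0, Moderate=3.4, High=3.8, VeryHigh=3.3
Best worst-case = 4.0 → Low.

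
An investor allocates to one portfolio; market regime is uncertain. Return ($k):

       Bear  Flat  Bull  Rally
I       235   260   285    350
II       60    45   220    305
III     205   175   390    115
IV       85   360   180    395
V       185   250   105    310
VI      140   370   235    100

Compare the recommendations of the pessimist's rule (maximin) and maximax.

Row minima: I=235, II=45, III=115, IV=85, V=105, VI=100
Best worst-case = 235 → I.
Row maxima: I=350, II=305, III=390, IV=395, V=310, VI=370
Best best-case = 395 → IV.

maximin → I; maximax → IV (disagree)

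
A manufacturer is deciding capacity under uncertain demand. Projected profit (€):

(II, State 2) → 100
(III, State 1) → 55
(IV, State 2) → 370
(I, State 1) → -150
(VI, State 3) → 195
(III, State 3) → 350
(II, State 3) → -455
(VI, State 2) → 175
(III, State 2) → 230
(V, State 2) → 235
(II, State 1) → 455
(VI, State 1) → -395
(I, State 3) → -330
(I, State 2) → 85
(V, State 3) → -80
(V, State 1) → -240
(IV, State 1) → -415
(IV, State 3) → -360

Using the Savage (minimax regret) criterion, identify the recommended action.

III

Column bests: State 1=455, State 2=370, State 3=350.
I regrets: 605, 285, 680 → max 680
II regrets: 0, 270, 805 → max 805
III regrets: 400, 140, 0 → max 400
IV regrets: 870, 0, 710 → max 870
V regrets: 695, 135, 430 → max 695
VI regrets: 850, 195, 155 → max 850
Smallest max regret = 400 → III.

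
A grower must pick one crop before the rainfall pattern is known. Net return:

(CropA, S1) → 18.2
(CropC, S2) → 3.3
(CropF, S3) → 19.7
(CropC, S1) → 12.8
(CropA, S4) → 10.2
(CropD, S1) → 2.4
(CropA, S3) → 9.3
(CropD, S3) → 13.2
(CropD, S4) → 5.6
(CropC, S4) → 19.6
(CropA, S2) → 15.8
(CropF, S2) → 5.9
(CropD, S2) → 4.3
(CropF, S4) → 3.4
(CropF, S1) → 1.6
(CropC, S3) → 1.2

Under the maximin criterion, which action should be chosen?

Row minima: CropC=1.2, CropD=2.4, CropA=9.3, CropF=1.6
Best worst-case = 9.3 → CropA.

CropA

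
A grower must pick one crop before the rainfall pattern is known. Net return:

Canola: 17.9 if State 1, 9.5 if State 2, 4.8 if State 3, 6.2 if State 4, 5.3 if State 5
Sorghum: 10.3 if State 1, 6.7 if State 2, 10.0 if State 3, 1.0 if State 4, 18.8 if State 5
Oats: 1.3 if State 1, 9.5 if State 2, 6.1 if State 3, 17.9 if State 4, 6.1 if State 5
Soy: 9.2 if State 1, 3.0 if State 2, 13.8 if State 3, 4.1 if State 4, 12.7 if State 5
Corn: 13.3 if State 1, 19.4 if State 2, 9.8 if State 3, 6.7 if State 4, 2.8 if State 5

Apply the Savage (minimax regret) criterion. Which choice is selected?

Canola

Column bests: State 1=17.9, State 2=19.4, State 3=13.8, State 4=17.9, State 5=18.8.
Canola regrets: 0.0, 9.9, 9.0, 11.7, 13.5 → max 13.5
Sorghum regrets: 7.6, 12.7, 3.8, 16.9, 0.0 → max 16.9
Oats regrets: 16.6, 9.9, 7.7, 0.0, 12.7 → max 16.6
Soy regrets: 8.7, 16.4, 0.0, 13.8, 6.1 → max 16.4
Corn regrets: 4.6, 0.0, 4.0, 11.2, 16.0 → max 16.0
Smallest max regret = 13.5 → Canola.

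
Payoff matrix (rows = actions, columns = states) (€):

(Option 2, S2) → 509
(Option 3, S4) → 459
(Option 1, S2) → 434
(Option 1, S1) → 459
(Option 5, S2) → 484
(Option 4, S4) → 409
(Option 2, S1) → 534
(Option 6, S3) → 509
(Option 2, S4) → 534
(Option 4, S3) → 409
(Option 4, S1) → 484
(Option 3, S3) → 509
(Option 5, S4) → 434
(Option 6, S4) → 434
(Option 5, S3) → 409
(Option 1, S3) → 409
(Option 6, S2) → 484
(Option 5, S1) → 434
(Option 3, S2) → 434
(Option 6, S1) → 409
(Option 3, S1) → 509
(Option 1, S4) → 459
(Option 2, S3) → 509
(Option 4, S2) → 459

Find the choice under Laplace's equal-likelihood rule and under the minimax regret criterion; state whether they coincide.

laplace → Option 2; minimax regret → Option 2 (agree)

Row averages: Option 1=440.25, Option 2=521.5, Option 3=477.75, Option 4=440.25, Option 5=440.25, Option 6=459
Highest average = 521.5 → Option 2.
Column bests: S1=534, S2=509, S3=509, S4=534.
Option 1 regrets: 75, 75, 100, 75 → max 100
Option 2 regrets: 0, 0, 0, 0 → max 0
Option 3 regrets: 25, 75, 0, 75 → max 75
Option 4 regrets: 50, 50, 100, 125 → max 125
Option 5 regrets: 100, 25, 100, 100 → max 100
Option 6 regrets: 125, 25, 0, 100 → max 125
Smallest max regret = 0 → Option 2.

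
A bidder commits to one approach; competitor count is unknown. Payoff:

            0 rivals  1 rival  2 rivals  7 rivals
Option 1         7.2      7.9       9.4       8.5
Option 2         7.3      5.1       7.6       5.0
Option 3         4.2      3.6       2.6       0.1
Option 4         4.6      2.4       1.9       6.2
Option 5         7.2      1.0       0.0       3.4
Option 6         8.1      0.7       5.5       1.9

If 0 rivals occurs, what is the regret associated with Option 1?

0.9

Best payoff under 0 rivals is 8.1.
Regret = 8.1 − 7.2 = 0.9.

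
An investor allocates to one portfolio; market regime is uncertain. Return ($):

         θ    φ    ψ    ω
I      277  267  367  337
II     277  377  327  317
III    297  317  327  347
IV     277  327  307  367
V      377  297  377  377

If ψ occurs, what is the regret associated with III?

Best payoff under ψ is 377.
Regret = 377 − 327 = 50.

50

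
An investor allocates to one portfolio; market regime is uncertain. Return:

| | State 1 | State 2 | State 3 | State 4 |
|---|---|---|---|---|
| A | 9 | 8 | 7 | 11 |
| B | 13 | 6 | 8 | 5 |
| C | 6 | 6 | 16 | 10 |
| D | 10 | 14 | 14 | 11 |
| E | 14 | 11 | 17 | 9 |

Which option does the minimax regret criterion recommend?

Column bests: State 1=14, State 2=14, State 3=17, State 4=11.
A regrets: 5, 6, 10, 0 → max 10
B regrets: 1, 8, 9, 6 → max 9
C regrets: 8, 8, 1, 1 → max 8
D regrets: 4, 0, 3, 0 → max 4
E regrets: 0, 3, 0, 2 → max 3
Smallest max regret = 3 → E.

E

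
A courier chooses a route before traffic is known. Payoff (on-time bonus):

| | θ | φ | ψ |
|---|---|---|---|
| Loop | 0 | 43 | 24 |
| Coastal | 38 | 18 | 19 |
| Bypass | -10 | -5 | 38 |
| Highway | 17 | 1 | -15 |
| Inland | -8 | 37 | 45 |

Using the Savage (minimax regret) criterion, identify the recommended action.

Column bests: θ=38, φ=43, ψ=45.
Loop regrets: 38, 0, 21 → max 38
Coastal regrets: 0, 25, 26 → max 26
Bypass regrets: 48, 48, 7 → max 48
Highway regrets: 21, 42, 60 → max 60
Inland regrets: 46, 6, 0 → max 46
Smallest max regret = 26 → Coastal.

Coastal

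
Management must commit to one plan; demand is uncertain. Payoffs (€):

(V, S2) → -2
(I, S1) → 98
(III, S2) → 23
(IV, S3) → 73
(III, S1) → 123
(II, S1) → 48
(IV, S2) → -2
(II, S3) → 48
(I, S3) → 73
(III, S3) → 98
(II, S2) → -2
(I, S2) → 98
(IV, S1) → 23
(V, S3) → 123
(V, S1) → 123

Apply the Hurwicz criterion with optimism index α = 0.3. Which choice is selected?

I

I: 0.3·98 + 0.7·73 = 80.5
II: 0.3·48 + 0.7·(-2) = 13
III: 0.3·123 + 0.7·23 = 53
IV: 0.3·73 + 0.7·(-2) = 20.5
V: 0.3·123 + 0.7·(-2) = 35.5
Highest Hurwicz score = 80.5 → I.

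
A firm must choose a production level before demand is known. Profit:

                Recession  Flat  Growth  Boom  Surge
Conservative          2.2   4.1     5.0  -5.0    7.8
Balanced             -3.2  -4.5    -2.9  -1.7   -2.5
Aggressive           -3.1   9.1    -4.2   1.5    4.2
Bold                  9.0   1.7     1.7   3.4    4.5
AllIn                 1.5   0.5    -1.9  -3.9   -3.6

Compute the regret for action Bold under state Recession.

Best payoff under Recession is 9.0.
Regret = 9.0 − 9.0 = 0.0.

0.0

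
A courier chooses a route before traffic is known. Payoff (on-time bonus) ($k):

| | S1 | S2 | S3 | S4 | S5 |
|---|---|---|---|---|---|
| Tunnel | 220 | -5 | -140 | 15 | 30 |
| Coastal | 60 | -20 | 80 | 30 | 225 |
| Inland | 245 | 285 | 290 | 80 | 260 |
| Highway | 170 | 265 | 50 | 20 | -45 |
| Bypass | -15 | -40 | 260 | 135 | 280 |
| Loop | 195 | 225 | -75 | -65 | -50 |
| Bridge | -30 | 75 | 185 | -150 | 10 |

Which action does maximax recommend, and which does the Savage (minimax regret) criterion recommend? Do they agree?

maximax → Inland; minimax regret → Inland (agree)

Row maxima: Tunnel=220, Coastal=225, Inland=290, Highway=265, Bypass=280, Loop=225, Bridge=185
Best best-case = 290 → Inland.
Column bests: S1=245, S2=285, S3=290, S4=135, S5=280.
Tunnel regrets: 25, 290, 430, 120, 250 → max 430
Coastal regrets: 185, 305, 210, 105, 55 → max 305
Inland regrets: 0, 0, 0, 55, 20 → max 55
Highway regrets: 75, 20, 240, 115, 325 → max 325
Bypass regrets: 260, 325, 30, 0, 0 → max 325
Loop regrets: 50, 60, 365, 200, 330 → max 365
Bridge regrets: 275, 210, 105, 285, 270 → max 285
Smallest max regret = 55 → Inland.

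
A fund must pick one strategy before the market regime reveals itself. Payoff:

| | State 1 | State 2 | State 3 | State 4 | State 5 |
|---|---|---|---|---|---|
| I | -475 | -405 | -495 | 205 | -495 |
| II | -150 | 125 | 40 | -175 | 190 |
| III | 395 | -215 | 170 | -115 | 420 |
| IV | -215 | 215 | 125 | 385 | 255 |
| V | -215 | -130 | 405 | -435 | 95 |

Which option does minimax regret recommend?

III

Column bests: State 1=395, State 2=215, State 3=405, State 4=385, State 5=420.
I regrets: 870, 620, 900, 180, 915 → max 915
II regrets: 545, 90, 365, 560, 230 → max 560
III regrets: 0, 430, 235, 500, 0 → max 500
IV regrets: 610, 0, 280, 0, 165 → max 610
V regrets: 610, 345, 0, 820, 325 → max 820
Smallest max regret = 500 → III.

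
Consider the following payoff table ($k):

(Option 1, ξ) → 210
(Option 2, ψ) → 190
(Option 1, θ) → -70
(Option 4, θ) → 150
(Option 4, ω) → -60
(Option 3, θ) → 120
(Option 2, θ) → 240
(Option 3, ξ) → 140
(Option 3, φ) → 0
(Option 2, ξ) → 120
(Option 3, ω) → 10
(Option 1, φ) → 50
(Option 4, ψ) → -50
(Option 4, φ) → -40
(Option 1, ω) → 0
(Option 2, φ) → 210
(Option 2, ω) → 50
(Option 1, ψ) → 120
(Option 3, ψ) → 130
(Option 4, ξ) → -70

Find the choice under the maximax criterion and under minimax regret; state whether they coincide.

maximax → Option 2; minimax regret → Option 2 (agree)

Row maxima: Option 1=210, Option 2=240, Option 3=140, Option 4=150
Best best-case = 240 → Option 2.
Column bests: θ=240, φ=210, ψ=190, ω=50, ξ=210.
Option 1 regrets: 310, 160, 70, 50, 0 → max 310
Option 2 regrets: 0, 0, 0, 0, 90 → max 90
Option 3 regrets: 120, 210, 60, 40, 70 → max 210
Option 4 regrets: 90, 250, 240, 110, 280 → max 280
Smallest max regret = 90 → Option 2.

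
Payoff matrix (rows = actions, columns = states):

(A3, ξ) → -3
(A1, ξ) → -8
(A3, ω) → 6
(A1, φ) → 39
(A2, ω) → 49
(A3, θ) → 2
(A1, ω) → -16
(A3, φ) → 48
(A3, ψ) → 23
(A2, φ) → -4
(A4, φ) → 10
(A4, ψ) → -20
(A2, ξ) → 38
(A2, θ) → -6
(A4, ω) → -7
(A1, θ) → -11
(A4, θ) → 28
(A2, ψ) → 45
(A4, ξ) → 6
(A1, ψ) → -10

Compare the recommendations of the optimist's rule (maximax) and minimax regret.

maximax → A2; minimax regret → A3 (disagree)

Row maxima: A1=39, A2=49, A3=48, A4=28
Best best-case = 49 → A2.
Column bests: θ=28, φ=48, ψ=45, ω=49, ξ=38.
A1 regrets: 39, 9, 55, 65, 46 → max 65
A2 regrets: 34, 52, 0, 0, 0 → max 52
A3 regrets: 26, 0, 22, 43, 41 → max 43
A4 regrets: 0, 38, 65, 56, 32 → max 65
Smallest max regret = 43 → A3.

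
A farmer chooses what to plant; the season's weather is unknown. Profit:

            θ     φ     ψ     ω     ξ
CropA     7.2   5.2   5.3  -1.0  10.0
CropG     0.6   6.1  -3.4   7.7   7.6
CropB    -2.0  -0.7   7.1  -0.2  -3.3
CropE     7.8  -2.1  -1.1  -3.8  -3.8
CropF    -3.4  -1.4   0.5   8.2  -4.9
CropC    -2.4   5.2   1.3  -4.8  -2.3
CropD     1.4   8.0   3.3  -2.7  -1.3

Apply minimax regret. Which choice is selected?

CropA

Column bests: θ=7.8, φ=8.0, ψ=7.1, ω=8.2, ξ=10.0.
CropA regrets: 0.6, 2.8, 1.8, 9.2, 0.0 → max 9.2
CropG regrets: 7.2, 1.9, 10.5, 0.5, 2.4 → max 10.5
CropB regrets: 9.8, 8.7, 0.0, 8.4, 13.3 → max 13.3
CropE regrets: 0.0, 10.1, 8.2, 12.0, 13.8 → max 13.8
CropF regrets: 11.2, 9.4, 6.6, 0.0, 14.9 → max 14.9
CropC regrets: 10.2, 2.8, 5.8, 13.0, 12.3 → max 13.0
CropD regrets: 6.4, 0.0, 3.8, 10.9, 11.3 → max 11.3
Smallest max regret = 9.2 → CropA.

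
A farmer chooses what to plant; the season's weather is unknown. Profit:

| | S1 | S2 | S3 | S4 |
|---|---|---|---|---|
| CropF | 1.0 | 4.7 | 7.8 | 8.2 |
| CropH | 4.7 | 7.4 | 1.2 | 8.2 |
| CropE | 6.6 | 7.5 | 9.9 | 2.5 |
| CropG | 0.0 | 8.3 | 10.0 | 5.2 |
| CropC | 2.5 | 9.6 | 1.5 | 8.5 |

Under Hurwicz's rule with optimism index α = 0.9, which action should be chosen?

CropF: 0.9·8.2 + 0.1·1.0 = 7.48
CropH: 0.9·8.2 + 0.1·1.2 = 7.5
CropE: 0.9·9.9 + 0.1·2.5 = 9.16
CropG: 0.9·10.0 + 0.1·0.0 = 9
CropC: 0.9·9.6 + 0.1·1.5 = 8.79
Highest Hurwicz score = 9.16 → CropE.

CropE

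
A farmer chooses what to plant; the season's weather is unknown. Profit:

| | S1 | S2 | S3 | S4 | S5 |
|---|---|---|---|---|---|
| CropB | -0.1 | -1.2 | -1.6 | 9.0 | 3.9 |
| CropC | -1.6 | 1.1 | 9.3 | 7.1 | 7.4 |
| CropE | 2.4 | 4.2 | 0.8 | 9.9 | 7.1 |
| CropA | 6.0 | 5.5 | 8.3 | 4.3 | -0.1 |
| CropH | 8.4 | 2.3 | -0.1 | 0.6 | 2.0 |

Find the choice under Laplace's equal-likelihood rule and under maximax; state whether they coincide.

Row averages: CropB=2, CropC=4.66, CropE=4.88, CropA=4.8, CropH=2.64
Highest average = 4.88 → CropE.
Row maxima: CropB=9.0, CropC=9.3, CropE=9.9, CropA=8.3, CropH=8.4
Best best-case = 9.9 → CropE.

laplace → CropE; maximax → CropE (agree)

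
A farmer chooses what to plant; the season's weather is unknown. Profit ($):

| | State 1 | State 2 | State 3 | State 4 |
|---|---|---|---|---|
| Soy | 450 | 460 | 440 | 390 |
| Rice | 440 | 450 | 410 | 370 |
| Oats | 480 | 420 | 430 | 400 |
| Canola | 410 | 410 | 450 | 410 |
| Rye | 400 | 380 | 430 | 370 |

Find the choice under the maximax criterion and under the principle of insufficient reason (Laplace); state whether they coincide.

Row maxima: Soy=460, Rice=450, Oats=480, Canola=450, Rye=430
Best best-case = 480 → Oats.
Row averages: Soy=435, Rice=417.5, Oats=432.5, Canola=420, Rye=395
Highest average = 435 → Soy.

maximax → Oats; laplace → Soy (disagree)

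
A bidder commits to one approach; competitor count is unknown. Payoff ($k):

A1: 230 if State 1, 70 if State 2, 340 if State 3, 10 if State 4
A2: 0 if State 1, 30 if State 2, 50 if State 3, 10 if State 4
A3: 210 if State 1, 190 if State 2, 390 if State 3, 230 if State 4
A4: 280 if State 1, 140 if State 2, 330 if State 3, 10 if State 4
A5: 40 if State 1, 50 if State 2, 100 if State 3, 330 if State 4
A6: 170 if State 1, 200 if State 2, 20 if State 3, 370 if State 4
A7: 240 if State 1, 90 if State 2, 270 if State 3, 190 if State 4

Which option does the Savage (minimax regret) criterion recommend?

Column bests: State 1=280, State 2=200, State 3=390, State 4=370.
A1 regrets: 50, 130, 50, 360 → max 360
A2 regrets: 280, 170, 340, 360 → max 360
A3 regrets: 70, 10, 0, 140 → max 140
A4 regrets: 0, 60, 60, 360 → max 360
A5 regrets: 240, 150, 290, 40 → max 290
A6 regrets: 110, 0, 370, 0 → max 370
A7 regrets: 40, 110, 120, 180 → max 180
Smallest max regret = 140 → A3.

A3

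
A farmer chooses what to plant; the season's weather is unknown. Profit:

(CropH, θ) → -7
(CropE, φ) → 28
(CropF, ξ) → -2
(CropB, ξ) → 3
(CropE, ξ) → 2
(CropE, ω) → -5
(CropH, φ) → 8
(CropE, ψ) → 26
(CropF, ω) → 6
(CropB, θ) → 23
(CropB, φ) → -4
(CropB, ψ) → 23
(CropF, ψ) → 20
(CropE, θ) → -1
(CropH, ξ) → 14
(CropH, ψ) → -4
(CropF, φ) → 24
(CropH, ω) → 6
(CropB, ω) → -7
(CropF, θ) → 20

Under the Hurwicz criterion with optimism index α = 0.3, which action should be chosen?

CropF

CropE: 0.3·28 + 0.7·(-5) = 4.9
CropH: 0.3·14 + 0.7·(-7) = -0.7
CropB: 0.3·23 + 0.7·(-7) = 2
CropF: 0.3·24 + 0.7·(-2) = 5.8
Highest Hurwicz score = 5.8 → CropF.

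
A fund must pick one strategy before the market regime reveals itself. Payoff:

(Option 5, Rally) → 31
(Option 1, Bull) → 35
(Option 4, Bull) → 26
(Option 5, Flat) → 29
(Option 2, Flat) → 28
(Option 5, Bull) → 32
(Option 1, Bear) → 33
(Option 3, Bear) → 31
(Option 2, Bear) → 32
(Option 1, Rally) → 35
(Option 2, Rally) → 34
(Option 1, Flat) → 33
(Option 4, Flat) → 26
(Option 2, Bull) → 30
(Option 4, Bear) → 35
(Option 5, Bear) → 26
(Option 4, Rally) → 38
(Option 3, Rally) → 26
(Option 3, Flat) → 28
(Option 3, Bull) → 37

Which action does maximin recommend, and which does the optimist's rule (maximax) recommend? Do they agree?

Row minima: Option 1=33, Option 2=28, Option 3=26, Option 4=26, Option 5=26
Best worst-case = 33 → Option 1.
Row maxima: Option 1=35, Option 2=34, Option 3=37, Option 4=38, Option 5=32
Best best-case = 38 → Option 4.

maximin → Option 1; maximax → Option 4 (disagree)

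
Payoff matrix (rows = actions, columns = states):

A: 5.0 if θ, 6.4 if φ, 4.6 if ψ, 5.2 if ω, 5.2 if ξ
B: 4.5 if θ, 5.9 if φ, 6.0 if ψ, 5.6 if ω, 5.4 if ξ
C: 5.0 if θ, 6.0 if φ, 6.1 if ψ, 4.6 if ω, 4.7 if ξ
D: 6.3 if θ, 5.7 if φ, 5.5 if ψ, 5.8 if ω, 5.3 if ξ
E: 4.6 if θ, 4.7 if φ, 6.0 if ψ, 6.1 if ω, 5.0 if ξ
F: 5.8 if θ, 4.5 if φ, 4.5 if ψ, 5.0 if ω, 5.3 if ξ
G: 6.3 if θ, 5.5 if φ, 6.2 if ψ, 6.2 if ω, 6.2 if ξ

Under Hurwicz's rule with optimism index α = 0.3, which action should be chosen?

G

A: 0.3·6.4 + 0.7·4.6 = 5.14
B: 0.3·6.0 + 0.7·4.5 = 4.95
C: 0.3·6.1 + 0.7·4.6 = 5.05
D: 0.3·6.3 + 0.7·5.3 = 5.6
E: 0.3·6.1 + 0.7·4.6 = 5.05
F: 0.3·5.8 + 0.7·4.5 = 4.89
G: 0.3·6.3 + 0.7·5.5 = 5.74
Highest Hurwicz score = 5.74 → G.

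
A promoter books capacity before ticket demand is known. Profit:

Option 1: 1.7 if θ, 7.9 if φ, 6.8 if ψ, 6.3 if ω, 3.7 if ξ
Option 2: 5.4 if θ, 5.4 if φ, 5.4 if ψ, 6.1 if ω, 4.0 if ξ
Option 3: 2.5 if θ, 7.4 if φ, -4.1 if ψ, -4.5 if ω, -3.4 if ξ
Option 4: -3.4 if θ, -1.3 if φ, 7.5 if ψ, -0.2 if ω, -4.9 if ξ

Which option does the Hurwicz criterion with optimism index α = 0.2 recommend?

Option 2

Option 1: 0.2·7.9 + 0.8·1.7 = 2.94
Option 2: 0.2·6.1 + 0.8·4.0 = 4.42
Option 3: 0.2·7.4 + 0.8·(-4.5) = -2.12
Option 4: 0.2·7.5 + 0.8·(-4.9) = -2.42
Highest Hurwicz score = 4.42 → Option 2.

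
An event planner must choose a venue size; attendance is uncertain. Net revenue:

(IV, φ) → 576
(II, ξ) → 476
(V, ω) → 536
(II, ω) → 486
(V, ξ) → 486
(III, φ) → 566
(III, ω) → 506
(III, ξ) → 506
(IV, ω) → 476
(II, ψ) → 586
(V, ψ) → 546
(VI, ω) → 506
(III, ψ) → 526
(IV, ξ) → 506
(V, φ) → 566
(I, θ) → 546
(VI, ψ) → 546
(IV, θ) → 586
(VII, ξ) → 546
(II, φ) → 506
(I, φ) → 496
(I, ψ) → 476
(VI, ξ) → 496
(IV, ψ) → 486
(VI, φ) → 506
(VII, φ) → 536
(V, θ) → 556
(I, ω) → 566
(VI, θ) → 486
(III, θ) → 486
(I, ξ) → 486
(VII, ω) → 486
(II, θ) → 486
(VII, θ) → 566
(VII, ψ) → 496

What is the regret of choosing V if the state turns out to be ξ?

60

Best payoff under ξ is 546.
Regret = 546 − 486 = 60.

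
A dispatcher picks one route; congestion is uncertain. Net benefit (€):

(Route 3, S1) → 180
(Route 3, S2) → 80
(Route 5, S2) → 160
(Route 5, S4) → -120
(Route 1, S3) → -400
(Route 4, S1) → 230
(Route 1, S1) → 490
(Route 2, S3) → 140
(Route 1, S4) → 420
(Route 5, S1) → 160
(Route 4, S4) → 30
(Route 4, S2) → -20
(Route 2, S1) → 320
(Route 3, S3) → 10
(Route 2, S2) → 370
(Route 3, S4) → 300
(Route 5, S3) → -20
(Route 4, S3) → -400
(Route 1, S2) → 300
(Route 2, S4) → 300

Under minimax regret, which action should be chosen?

Column bests: S1=490, S2=370, S3=140, S4=420.
Route 1 regrets: 0, 70, 540, 0 → max 540
Route 2 regrets: 170, 0, 0, 120 → max 170
Route 3 regrets: 310, 290, 130, 120 → max 310
Route 4 regrets: 260, 390, 540, 390 → max 540
Route 5 regrets: 330, 210, 160, 540 → max 540
Smallest max regret = 170 → Route 2.

Route 2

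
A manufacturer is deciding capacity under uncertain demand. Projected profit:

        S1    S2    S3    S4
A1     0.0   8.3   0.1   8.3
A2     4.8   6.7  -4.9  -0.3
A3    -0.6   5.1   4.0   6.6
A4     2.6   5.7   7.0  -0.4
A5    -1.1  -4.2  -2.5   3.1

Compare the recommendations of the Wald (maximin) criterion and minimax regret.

Row minima: A1=0.0, A2=-4.9, A3=-0.6, A4=-0.4, A5=-4.2
Best worst-case = 0.0 → A1.
Column bests: S1=4.8, S2=8.3, S3=7.0, S4=8.3.
A1 regrets: 4.8, 0.0, 6.9, 0.0 → max 6.9
A2 regrets: 0.0, 1.6, 11.9, 8.6 → max 11.9
A3 regrets: 5.4, 3.2, 3.0, 1.7 → max 5.4
A4 regrets: 2.2, 2.6, 0.0, 8.7 → max 8.7
A5 regrets: 5.9, 12.5, 9.5, 5.2 → max 12.5
Smallest max regret = 5.4 → A3.

maximin → A1; minimax regret → A3 (disagree)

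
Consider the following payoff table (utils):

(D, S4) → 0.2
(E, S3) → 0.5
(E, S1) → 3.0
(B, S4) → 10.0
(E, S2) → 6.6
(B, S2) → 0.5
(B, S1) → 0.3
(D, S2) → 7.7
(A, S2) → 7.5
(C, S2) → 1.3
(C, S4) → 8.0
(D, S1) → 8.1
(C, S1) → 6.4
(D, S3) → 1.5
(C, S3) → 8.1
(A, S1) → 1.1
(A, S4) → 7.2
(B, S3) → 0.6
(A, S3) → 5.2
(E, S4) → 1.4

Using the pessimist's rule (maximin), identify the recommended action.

Row minima: A=1.1, B=0.3, C=1.3, D=0.2, E=0.5
Best worst-case = 1.3 → C.

C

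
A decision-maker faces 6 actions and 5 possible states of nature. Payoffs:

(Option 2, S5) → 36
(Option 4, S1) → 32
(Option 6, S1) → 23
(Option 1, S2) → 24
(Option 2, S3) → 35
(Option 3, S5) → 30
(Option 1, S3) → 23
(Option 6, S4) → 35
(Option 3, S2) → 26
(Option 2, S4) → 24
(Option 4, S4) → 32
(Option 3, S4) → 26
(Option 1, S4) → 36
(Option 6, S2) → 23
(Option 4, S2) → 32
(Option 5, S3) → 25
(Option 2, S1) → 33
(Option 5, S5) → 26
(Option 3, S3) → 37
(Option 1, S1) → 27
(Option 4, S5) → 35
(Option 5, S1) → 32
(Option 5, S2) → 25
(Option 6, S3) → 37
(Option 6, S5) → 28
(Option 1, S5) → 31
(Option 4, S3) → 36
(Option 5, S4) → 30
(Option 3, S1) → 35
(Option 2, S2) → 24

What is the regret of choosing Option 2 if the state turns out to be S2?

Best payoff under S2 is 32.
Regret = 32 − 24 = 8.

8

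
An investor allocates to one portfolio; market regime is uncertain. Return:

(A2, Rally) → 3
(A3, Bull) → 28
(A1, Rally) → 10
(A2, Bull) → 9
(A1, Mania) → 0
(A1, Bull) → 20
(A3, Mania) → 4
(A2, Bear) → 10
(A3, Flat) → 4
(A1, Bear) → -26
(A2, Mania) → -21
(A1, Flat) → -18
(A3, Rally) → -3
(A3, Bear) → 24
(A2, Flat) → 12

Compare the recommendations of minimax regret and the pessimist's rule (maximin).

minimax regret → A3; maximin → A3 (agree)

Column bests: Bear=24, Flat=12, Bull=28, Rally=10, Mania=4.
A1 regrets: 50, 30, 8, 0, 4 → max 50
A2 regrets: 14, 0, 19, 7, 25 → max 25
A3 regrets: 0, 8, 0, 13, 0 → max 13
Smallest max regret = 13 → A3.
Row minima: A1=-26, A2=-21, A3=-3
Best worst-case = -3 → A3.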